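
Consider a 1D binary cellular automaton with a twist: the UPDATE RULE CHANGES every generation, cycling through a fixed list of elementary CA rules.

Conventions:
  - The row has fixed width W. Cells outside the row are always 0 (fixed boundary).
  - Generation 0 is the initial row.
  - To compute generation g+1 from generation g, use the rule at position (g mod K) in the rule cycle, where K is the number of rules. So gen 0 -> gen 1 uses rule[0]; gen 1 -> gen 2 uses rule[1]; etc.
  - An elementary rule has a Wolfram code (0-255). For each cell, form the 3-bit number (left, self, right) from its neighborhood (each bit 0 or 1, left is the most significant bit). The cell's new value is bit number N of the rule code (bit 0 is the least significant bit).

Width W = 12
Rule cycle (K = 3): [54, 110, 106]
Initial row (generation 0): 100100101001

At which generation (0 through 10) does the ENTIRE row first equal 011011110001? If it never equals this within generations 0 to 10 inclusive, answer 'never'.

Gen 0: 100100101001
Gen 1 (rule 54): 111111111111
Gen 2 (rule 110): 100000000001
Gen 3 (rule 106): 000000000010
Gen 4 (rule 54): 000000000111
Gen 5 (rule 110): 000000001101
Gen 6 (rule 106): 000000011110
Gen 7 (rule 54): 000000100001
Gen 8 (rule 110): 000001100011
Gen 9 (rule 106): 000011100111
Gen 10 (rule 54): 000100011000

Answer: never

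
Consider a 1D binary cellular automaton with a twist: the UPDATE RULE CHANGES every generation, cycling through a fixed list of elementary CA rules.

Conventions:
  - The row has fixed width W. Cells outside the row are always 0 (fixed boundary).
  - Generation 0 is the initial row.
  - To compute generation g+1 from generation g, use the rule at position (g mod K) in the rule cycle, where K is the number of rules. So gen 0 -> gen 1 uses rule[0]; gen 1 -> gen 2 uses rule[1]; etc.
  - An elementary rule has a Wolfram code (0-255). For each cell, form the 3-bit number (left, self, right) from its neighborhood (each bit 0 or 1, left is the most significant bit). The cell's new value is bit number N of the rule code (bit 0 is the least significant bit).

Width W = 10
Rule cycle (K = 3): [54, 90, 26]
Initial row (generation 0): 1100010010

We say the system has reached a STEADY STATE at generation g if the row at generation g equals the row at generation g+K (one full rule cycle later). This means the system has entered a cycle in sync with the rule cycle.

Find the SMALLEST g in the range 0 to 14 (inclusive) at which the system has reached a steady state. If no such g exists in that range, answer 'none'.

Gen 0: 1100010010
Gen 1 (rule 54): 0010111111
Gen 2 (rule 90): 0100100001
Gen 3 (rule 26): 1011010010
Gen 4 (rule 54): 1100111111
Gen 5 (rule 90): 1111100001
Gen 6 (rule 26): 1000010010
Gen 7 (rule 54): 1100111111
Gen 8 (rule 90): 1111100001
Gen 9 (rule 26): 1000010010
Gen 10 (rule 54): 1100111111
Gen 11 (rule 90): 1111100001
Gen 12 (rule 26): 1000010010
Gen 13 (rule 54): 1100111111
Gen 14 (rule 90): 1111100001
Gen 15 (rule 26): 1000010010
Gen 16 (rule 54): 1100111111
Gen 17 (rule 90): 1111100001

Answer: 4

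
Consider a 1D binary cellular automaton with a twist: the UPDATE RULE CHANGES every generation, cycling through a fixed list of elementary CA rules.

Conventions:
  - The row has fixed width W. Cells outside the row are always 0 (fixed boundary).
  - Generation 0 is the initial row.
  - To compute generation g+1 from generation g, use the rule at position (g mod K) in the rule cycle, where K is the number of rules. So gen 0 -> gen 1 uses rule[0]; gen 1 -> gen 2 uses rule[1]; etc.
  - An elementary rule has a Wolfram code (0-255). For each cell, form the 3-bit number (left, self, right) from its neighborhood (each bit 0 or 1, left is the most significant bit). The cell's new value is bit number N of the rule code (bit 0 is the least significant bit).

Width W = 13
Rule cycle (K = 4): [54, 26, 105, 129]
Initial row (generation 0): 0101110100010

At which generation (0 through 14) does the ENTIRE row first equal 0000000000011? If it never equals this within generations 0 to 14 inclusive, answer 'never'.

Gen 0: 0101110100010
Gen 1 (rule 54): 1110001110111
Gen 2 (rule 26): 1001011000100
Gen 3 (rule 105): 0000111010001
Gen 4 (rule 129): 1110010000100
Gen 5 (rule 54): 0001111001110
Gen 6 (rule 26): 0011000111001
Gen 7 (rule 105): 1011010101000
Gen 8 (rule 129): 0000000000011
Gen 9 (rule 54): 0000000000100
Gen 10 (rule 26): 0000000001010
Gen 11 (rule 105): 1111111100100
Gen 12 (rule 129): 0111111000001
Gen 13 (rule 54): 1000000100011
Gen 14 (rule 26): 0100001010110

Answer: 8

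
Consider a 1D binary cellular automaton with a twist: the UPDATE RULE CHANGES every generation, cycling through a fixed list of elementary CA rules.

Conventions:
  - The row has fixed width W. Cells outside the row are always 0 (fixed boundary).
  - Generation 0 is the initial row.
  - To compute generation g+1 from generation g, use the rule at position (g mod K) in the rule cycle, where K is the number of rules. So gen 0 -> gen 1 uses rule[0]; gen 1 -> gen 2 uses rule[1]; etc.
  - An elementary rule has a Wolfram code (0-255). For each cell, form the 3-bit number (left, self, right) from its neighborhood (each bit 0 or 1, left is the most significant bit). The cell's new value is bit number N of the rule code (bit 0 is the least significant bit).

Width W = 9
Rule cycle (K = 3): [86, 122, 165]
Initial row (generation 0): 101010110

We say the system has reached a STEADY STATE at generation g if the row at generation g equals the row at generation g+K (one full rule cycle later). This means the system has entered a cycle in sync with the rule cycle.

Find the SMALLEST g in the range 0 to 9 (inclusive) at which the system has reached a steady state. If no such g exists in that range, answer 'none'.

Gen 0: 101010110
Gen 1 (rule 86): 101010011
Gen 2 (rule 122): 010101111
Gen 3 (rule 165): 011110110
Gen 4 (rule 86): 100010011
Gen 5 (rule 122): 010101111
Gen 6 (rule 165): 011110110
Gen 7 (rule 86): 100010011
Gen 8 (rule 122): 010101111
Gen 9 (rule 165): 011110110
Gen 10 (rule 86): 100010011
Gen 11 (rule 122): 010101111
Gen 12 (rule 165): 011110110

Answer: 2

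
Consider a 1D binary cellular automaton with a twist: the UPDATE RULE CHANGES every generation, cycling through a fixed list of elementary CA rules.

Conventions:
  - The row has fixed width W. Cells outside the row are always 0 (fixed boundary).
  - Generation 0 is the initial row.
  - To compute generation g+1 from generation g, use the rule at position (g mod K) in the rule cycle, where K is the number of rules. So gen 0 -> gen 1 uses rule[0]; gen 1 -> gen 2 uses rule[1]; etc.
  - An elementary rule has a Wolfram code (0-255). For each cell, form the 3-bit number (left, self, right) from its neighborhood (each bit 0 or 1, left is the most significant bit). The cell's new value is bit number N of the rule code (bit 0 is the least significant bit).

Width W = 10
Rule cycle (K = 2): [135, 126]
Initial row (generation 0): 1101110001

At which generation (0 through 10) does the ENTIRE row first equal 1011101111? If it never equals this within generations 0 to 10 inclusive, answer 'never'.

Answer: 4

Derivation:
Gen 0: 1101110001
Gen 1 (rule 135): 0000100111
Gen 2 (rule 126): 0001111101
Gen 3 (rule 135): 1110111001
Gen 4 (rule 126): 1011101111
Gen 5 (rule 135): 1001000110
Gen 6 (rule 126): 1111101111
Gen 7 (rule 135): 0111000110
Gen 8 (rule 126): 1101101111
Gen 9 (rule 135): 0000000110
Gen 10 (rule 126): 0000001111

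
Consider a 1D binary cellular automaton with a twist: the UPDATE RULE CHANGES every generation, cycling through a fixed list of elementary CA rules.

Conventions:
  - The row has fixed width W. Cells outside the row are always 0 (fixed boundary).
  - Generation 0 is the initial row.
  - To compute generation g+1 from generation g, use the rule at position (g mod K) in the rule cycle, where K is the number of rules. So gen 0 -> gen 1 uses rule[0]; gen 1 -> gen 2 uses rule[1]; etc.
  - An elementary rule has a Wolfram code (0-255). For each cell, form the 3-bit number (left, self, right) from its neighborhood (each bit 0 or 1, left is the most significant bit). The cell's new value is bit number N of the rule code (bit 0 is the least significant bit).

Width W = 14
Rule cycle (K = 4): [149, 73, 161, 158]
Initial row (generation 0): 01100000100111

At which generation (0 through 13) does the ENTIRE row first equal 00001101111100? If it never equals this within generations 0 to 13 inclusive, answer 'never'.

Answer: never

Derivation:
Gen 0: 01100000100111
Gen 1 (rule 149): 00011110110010
Gen 2 (rule 73): 11010010110000
Gen 3 (rule 161): 00100001000111
Gen 4 (rule 158): 01110011101110
Gen 5 (rule 149): 00101001000101
Gen 6 (rule 73): 10000000010000
Gen 7 (rule 161): 00111111000111
Gen 8 (rule 158): 01111110101110
Gen 9 (rule 149): 00111100100101
Gen 10 (rule 73): 10100100000000
Gen 11 (rule 161): 01000001111111
Gen 12 (rule 158): 11100011111110
Gen 13 (rule 149): 01011001111101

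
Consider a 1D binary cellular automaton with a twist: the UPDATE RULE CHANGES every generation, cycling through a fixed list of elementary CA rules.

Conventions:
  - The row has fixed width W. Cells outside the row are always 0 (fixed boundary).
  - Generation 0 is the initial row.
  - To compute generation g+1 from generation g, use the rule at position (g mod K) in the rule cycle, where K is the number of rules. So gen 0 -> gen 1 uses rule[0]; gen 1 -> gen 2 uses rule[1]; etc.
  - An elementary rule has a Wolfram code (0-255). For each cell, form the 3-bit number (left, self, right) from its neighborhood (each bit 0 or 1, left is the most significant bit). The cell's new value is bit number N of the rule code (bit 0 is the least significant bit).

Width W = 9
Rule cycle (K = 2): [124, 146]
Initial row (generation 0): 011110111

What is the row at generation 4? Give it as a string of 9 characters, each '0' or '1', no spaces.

Answer: 011111010

Derivation:
Gen 0: 011110111
Gen 1 (rule 124): 010011101
Gen 2 (rule 146): 101101000
Gen 3 (rule 124): 111111100
Gen 4 (rule 146): 011111010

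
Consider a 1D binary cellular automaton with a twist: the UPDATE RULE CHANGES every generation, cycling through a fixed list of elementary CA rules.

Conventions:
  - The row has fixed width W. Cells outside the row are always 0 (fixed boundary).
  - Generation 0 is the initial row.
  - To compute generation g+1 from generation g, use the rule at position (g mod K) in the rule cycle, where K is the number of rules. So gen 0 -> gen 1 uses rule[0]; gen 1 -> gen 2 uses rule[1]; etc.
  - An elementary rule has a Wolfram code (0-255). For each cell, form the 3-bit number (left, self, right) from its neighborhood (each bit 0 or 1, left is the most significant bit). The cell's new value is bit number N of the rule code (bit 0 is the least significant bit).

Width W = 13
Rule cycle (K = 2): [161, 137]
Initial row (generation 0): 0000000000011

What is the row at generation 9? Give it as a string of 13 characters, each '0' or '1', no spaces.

Answer: 1111001001111

Derivation:
Gen 0: 0000000000011
Gen 1 (rule 161): 1111111111000
Gen 2 (rule 137): 1111111110011
Gen 3 (rule 161): 0111111100000
Gen 4 (rule 137): 0111111001111
Gen 5 (rule 161): 0011110000110
Gen 6 (rule 137): 1011100110100
Gen 7 (rule 161): 0101000001001
Gen 8 (rule 137): 0000011100000
Gen 9 (rule 161): 1111001001111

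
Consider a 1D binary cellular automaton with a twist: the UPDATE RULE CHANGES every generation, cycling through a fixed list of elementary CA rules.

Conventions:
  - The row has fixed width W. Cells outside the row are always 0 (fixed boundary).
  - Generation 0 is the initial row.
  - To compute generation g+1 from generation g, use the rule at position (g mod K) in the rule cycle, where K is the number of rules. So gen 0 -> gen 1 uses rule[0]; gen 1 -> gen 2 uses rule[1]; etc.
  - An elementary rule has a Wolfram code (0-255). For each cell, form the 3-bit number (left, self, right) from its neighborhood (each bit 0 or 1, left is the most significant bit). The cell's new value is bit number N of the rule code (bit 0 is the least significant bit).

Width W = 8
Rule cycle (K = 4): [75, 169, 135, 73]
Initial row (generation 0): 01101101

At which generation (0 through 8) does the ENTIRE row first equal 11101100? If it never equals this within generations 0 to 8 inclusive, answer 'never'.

Gen 0: 01101101
Gen 1 (rule 75): 11101100
Gen 2 (rule 169): 11011001
Gen 3 (rule 135): 00000011
Gen 4 (rule 73): 11111011
Gen 5 (rule 75): 10001011
Gen 6 (rule 169): 00100110
Gen 7 (rule 135): 11101000
Gen 8 (rule 73): 10100011

Answer: 1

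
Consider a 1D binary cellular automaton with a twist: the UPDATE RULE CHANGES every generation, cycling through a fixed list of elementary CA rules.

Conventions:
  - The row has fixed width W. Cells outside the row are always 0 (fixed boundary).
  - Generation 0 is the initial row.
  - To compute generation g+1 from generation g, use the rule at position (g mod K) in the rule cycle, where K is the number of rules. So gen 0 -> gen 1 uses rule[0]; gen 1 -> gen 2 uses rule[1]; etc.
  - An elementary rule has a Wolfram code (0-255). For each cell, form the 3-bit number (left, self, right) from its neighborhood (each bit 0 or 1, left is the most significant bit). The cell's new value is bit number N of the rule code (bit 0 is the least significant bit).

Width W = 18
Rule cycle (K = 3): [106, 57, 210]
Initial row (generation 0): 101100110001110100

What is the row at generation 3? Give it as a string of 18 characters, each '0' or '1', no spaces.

Gen 0: 101100110001110100
Gen 1 (rule 106): 011101110011011000
Gen 2 (rule 57): 010011001010110111
Gen 3 (rule 210): 101101110000010011

Answer: 101101110000010011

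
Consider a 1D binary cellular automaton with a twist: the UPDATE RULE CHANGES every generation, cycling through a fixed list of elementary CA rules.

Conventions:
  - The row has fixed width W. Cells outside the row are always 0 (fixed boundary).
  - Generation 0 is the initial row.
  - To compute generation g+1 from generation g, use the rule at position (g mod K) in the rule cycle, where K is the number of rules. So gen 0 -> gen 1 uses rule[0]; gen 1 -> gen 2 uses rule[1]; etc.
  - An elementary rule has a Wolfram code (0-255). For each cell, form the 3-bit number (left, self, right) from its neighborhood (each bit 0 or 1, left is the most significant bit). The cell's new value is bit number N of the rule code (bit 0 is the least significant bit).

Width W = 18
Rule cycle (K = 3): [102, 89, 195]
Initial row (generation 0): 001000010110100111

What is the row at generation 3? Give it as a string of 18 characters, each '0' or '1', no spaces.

Gen 0: 001000010110100111
Gen 1 (rule 102): 011000111011101001
Gen 2 (rule 89): 011110101010100100
Gen 3 (rule 195): 101110000000001001

Answer: 101110000000001001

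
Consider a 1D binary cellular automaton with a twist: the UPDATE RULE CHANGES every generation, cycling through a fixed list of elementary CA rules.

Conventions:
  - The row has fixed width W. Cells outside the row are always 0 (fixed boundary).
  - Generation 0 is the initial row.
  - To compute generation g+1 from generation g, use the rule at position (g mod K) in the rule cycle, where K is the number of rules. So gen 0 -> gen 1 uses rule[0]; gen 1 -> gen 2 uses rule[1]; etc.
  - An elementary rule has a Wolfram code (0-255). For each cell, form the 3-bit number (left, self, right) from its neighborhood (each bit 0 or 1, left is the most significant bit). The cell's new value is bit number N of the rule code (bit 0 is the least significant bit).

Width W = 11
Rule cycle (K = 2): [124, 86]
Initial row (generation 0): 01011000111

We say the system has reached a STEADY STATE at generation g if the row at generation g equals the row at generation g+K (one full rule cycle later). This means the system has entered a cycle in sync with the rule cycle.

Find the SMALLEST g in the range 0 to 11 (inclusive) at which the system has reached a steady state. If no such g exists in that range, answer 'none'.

Gen 0: 01011000111
Gen 1 (rule 124): 01111100101
Gen 2 (rule 86): 10000111101
Gen 3 (rule 124): 11000100111
Gen 4 (rule 86): 01101111001
Gen 5 (rule 124): 01111001101
Gen 6 (rule 86): 10001110101
Gen 7 (rule 124): 11001011111
Gen 8 (rule 86): 01111000001
Gen 9 (rule 124): 01001100001
Gen 10 (rule 86): 11110110011
Gen 11 (rule 124): 10011111011
Gen 12 (rule 86): 11100001001
Gen 13 (rule 124): 10110001101

Answer: none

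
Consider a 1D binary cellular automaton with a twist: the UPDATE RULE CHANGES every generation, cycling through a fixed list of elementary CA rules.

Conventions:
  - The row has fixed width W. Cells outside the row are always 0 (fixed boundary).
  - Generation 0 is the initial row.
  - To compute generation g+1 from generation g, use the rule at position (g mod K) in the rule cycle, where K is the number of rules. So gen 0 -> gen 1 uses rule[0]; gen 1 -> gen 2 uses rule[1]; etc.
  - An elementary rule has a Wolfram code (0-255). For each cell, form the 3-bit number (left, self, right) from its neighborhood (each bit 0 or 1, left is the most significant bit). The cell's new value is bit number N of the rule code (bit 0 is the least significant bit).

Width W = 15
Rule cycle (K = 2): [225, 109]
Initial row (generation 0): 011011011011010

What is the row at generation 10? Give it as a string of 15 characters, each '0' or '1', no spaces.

Answer: 101011101011011

Derivation:
Gen 0: 011011011011010
Gen 1 (rule 225): 001101101101100
Gen 2 (rule 109): 101111111111101
Gen 3 (rule 225): 010111111111110
Gen 4 (rule 109): 011100000000010
Gen 5 (rule 225): 001101111111000
Gen 6 (rule 109): 101111000001011
Gen 7 (rule 225): 010111011100101
Gen 8 (rule 109): 011101110100111
Gen 9 (rule 225): 001110111000011
Gen 10 (rule 109): 101011101011011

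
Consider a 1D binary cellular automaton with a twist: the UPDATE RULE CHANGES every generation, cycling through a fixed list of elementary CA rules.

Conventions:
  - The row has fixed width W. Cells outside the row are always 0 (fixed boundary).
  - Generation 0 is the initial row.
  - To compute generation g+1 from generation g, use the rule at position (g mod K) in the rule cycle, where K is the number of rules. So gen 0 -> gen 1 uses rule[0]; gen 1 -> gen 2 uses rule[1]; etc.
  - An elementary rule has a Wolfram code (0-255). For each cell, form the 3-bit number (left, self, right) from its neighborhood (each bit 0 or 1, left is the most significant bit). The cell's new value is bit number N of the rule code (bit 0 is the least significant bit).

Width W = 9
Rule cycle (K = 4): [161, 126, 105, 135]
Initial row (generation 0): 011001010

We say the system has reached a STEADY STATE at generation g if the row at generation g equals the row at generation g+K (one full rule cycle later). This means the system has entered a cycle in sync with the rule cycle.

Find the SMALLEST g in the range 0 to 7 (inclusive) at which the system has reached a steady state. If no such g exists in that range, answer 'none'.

Answer: 0

Derivation:
Gen 0: 011001010
Gen 1 (rule 161): 000000100
Gen 2 (rule 126): 000001110
Gen 3 (rule 105): 111101010
Gen 4 (rule 135): 011001010
Gen 5 (rule 161): 000000100
Gen 6 (rule 126): 000001110
Gen 7 (rule 105): 111101010
Gen 8 (rule 135): 011001010
Gen 9 (rule 161): 000000100
Gen 10 (rule 126): 000001110
Gen 11 (rule 105): 111101010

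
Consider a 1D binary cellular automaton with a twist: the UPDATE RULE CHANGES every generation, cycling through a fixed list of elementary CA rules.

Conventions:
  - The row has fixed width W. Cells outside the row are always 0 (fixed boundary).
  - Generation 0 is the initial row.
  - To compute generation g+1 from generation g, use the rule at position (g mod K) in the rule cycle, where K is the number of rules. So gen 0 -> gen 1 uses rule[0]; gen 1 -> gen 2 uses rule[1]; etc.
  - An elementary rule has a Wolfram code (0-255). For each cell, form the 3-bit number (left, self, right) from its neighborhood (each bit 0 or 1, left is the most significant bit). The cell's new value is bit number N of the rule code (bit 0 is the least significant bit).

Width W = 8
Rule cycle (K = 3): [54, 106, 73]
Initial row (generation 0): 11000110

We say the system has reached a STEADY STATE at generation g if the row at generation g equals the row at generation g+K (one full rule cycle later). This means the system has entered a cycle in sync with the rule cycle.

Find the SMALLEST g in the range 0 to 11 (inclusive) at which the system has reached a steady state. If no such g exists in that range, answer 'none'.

Gen 0: 11000110
Gen 1 (rule 54): 00101001
Gen 2 (rule 106): 01010010
Gen 3 (rule 73): 00000000
Gen 4 (rule 54): 00000000
Gen 5 (rule 106): 00000000
Gen 6 (rule 73): 11111111
Gen 7 (rule 54): 00000000
Gen 8 (rule 106): 00000000
Gen 9 (rule 73): 11111111
Gen 10 (rule 54): 00000000
Gen 11 (rule 106): 00000000
Gen 12 (rule 73): 11111111
Gen 13 (rule 54): 00000000
Gen 14 (rule 106): 00000000

Answer: 4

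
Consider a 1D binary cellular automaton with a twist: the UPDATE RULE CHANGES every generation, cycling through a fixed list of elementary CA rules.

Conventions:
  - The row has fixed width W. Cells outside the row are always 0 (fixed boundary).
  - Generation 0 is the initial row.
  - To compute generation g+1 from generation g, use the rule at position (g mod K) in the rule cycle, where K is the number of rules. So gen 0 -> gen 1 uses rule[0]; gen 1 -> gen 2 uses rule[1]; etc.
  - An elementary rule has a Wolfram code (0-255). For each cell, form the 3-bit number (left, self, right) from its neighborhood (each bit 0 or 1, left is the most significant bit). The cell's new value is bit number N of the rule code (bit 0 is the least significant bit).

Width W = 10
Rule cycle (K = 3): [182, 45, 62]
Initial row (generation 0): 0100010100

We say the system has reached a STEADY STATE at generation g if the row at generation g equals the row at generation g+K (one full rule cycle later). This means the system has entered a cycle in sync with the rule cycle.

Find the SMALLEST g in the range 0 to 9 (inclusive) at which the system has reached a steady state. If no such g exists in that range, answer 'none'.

Gen 0: 0100010100
Gen 1 (rule 182): 1110111110
Gen 2 (rule 45): 1001100000
Gen 3 (rule 62): 1111010000
Gen 4 (rule 182): 0110111000
Gen 5 (rule 45): 0101100011
Gen 6 (rule 62): 1111010110
Gen 7 (rule 182): 0110111001
Gen 8 (rule 45): 0101100001
Gen 9 (rule 62): 1111010011
Gen 10 (rule 182): 0110111100
Gen 11 (rule 45): 0101100001
Gen 12 (rule 62): 1111010011

Answer: 8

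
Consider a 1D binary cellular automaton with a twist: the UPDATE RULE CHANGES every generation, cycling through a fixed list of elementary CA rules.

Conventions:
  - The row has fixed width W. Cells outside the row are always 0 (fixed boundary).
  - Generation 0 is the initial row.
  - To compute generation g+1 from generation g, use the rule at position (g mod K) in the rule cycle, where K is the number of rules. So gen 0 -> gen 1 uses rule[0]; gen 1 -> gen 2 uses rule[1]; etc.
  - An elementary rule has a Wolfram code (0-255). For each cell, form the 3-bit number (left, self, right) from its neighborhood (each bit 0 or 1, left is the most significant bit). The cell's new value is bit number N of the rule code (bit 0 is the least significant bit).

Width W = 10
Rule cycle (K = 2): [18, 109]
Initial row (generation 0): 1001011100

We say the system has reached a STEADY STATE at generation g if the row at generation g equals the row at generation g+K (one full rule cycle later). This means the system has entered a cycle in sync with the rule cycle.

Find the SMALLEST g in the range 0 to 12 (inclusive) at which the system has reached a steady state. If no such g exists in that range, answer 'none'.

Answer: 5

Derivation:
Gen 0: 1001011100
Gen 1 (rule 18): 0110000010
Gen 2 (rule 109): 0110111010
Gen 3 (rule 18): 1000000001
Gen 4 (rule 109): 1011111101
Gen 5 (rule 18): 0000000000
Gen 6 (rule 109): 1111111111
Gen 7 (rule 18): 0000000000
Gen 8 (rule 109): 1111111111
Gen 9 (rule 18): 0000000000
Gen 10 (rule 109): 1111111111
Gen 11 (rule 18): 0000000000
Gen 12 (rule 109): 1111111111
Gen 13 (rule 18): 0000000000
Gen 14 (rule 109): 1111111111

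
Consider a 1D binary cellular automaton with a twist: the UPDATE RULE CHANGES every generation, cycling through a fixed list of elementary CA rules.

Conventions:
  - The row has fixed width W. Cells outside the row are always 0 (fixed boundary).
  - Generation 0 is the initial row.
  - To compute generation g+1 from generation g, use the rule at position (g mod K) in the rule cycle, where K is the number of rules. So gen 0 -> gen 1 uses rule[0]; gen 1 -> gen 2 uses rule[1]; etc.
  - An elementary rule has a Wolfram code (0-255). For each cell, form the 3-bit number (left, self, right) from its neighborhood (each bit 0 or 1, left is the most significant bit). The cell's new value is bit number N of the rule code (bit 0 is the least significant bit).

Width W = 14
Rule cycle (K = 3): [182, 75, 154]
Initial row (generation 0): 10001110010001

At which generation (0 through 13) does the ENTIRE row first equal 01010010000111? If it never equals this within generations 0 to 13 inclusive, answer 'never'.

Gen 0: 10001110010001
Gen 1 (rule 182): 11010101111011
Gen 2 (rule 75): 11000001001011
Gen 3 (rule 154): 10100010110010
Gen 4 (rule 182): 11110111001111
Gen 5 (rule 75): 10010101011001
Gen 6 (rule 154): 01100000010110
Gen 7 (rule 182): 10010000111001
Gen 8 (rule 75): 00100111101010
Gen 9 (rule 154): 01011111000001
Gen 10 (rule 182): 11101110100011
Gen 11 (rule 75): 10101010001111
Gen 12 (rule 154): 00000001011110
Gen 13 (rule 182): 00000011101101

Answer: never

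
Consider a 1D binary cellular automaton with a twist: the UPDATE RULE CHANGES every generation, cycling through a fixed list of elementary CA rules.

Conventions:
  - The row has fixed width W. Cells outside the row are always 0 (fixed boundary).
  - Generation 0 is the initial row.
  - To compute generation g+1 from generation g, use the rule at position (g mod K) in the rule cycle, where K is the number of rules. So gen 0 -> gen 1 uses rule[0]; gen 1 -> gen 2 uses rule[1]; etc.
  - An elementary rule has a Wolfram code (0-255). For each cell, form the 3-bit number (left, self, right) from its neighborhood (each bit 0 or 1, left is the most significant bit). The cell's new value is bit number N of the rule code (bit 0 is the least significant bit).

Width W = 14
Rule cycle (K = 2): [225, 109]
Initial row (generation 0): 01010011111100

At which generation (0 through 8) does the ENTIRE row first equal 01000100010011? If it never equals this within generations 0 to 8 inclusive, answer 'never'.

Answer: never

Derivation:
Gen 0: 01010011111100
Gen 1 (rule 225): 00100001111101
Gen 2 (rule 109): 10101101000111
Gen 3 (rule 225): 01010110010011
Gen 4 (rule 109): 01111110010011
Gen 5 (rule 225): 00111110000001
Gen 6 (rule 109): 10100010111101
Gen 7 (rule 225): 01001001011110
Gen 8 (rule 109): 01001001110010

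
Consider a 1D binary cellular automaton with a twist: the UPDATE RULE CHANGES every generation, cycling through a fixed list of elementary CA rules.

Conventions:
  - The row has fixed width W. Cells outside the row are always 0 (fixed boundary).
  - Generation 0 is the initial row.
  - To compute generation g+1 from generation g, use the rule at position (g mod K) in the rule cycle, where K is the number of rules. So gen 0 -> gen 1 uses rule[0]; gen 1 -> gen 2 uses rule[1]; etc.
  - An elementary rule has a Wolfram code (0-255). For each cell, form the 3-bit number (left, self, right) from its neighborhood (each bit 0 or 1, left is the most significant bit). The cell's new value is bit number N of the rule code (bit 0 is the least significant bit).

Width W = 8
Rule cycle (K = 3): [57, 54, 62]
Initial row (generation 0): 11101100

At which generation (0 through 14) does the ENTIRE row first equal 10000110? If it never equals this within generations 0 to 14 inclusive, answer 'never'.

Gen 0: 11101100
Gen 1 (rule 57): 10011011
Gen 2 (rule 54): 11100100
Gen 3 (rule 62): 10011110
Gen 4 (rule 57): 01010001
Gen 5 (rule 54): 11111011
Gen 6 (rule 62): 10000110
Gen 7 (rule 57): 01110101
Gen 8 (rule 54): 10001111
Gen 9 (rule 62): 11011000
Gen 10 (rule 57): 10110111
Gen 11 (rule 54): 11001000
Gen 12 (rule 62): 10111100
Gen 13 (rule 57): 01100011
Gen 14 (rule 54): 10010100

Answer: 6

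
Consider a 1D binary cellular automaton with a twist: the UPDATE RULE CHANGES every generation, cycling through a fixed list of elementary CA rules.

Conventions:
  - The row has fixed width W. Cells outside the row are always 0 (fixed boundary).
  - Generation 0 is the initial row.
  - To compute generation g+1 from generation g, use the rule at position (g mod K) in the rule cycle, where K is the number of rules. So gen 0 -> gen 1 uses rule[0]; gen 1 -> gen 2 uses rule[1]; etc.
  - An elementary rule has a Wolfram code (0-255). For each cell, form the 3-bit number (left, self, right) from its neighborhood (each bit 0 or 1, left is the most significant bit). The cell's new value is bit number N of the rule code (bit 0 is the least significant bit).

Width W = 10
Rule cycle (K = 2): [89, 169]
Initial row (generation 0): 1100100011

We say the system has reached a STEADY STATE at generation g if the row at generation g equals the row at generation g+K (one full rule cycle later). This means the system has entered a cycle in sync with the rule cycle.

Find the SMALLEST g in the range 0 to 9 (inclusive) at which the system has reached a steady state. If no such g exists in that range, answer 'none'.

Gen 0: 1100100011
Gen 1 (rule 89): 1110011011
Gen 2 (rule 169): 1100010110
Gen 3 (rule 89): 1111000111
Gen 4 (rule 169): 1110010110
Gen 5 (rule 89): 1011000111
Gen 6 (rule 169): 0110010110
Gen 7 (rule 89): 0111000111
Gen 8 (rule 169): 0110010110
Gen 9 (rule 89): 0111000111
Gen 10 (rule 169): 0110010110
Gen 11 (rule 89): 0111000111

Answer: 6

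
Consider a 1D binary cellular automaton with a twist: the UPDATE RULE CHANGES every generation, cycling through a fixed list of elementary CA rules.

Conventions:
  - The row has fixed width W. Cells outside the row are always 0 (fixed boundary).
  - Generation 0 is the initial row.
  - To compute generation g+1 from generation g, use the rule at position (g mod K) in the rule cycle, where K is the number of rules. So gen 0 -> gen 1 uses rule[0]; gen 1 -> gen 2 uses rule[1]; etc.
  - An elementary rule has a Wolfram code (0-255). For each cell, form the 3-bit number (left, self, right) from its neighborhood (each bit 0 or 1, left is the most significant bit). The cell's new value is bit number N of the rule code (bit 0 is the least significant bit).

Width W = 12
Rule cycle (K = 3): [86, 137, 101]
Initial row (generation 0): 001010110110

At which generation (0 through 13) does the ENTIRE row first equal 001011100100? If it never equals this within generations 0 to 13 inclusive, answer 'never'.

Answer: never

Derivation:
Gen 0: 001010110110
Gen 1 (rule 86): 011010010011
Gen 2 (rule 137): 010000000010
Gen 3 (rule 101): 010111111010
Gen 4 (rule 86): 110000001011
Gen 5 (rule 137): 100111100010
Gen 6 (rule 101): 100000101010
Gen 7 (rule 86): 110001101011
Gen 8 (rule 137): 100101000010
Gen 9 (rule 101): 100111011010
Gen 10 (rule 86): 111001001011
Gen 11 (rule 137): 110000000010
Gen 12 (rule 101): 010111111010
Gen 13 (rule 86): 110000001011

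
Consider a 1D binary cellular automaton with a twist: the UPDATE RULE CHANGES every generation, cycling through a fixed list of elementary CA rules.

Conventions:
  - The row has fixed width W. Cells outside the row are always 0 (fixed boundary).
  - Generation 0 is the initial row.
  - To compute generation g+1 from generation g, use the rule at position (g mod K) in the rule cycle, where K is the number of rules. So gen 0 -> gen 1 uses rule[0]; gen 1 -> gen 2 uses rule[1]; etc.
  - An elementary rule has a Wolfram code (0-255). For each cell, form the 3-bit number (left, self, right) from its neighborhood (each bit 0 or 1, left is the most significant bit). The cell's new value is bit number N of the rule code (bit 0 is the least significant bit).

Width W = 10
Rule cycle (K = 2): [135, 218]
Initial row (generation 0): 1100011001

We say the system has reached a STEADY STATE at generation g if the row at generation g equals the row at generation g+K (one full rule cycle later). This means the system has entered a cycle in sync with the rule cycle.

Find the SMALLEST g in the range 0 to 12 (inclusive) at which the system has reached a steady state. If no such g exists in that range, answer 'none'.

Gen 0: 1100011001
Gen 1 (rule 135): 0001100011
Gen 2 (rule 218): 0011110111
Gen 3 (rule 135): 1101100010
Gen 4 (rule 218): 1101110101
Gen 5 (rule 135): 0000100101
Gen 6 (rule 218): 0001011000
Gen 7 (rule 135): 1111000011
Gen 8 (rule 218): 1111100111
Gen 9 (rule 135): 0111001010
Gen 10 (rule 218): 1111110001
Gen 11 (rule 135): 0111100111
Gen 12 (rule 218): 1111111111
Gen 13 (rule 135): 0111111110
Gen 14 (rule 218): 1111111111

Answer: 12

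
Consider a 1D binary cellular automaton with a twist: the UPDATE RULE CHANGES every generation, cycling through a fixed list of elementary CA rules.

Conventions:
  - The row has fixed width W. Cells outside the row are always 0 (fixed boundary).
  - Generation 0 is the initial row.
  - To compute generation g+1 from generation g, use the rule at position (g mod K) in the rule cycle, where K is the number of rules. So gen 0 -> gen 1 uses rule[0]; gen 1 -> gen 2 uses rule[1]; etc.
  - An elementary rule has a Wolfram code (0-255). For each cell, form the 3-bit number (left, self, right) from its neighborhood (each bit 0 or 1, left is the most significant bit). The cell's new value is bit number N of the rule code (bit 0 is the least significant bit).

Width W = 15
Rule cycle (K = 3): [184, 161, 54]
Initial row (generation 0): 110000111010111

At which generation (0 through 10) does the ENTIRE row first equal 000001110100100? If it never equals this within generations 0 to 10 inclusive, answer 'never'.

Answer: 10

Derivation:
Gen 0: 110000111010111
Gen 1 (rule 184): 101000110101110
Gen 2 (rule 161): 010010001010100
Gen 3 (rule 54): 111111011111110
Gen 4 (rule 184): 111110111111101
Gen 5 (rule 161): 011101011111010
Gen 6 (rule 54): 100011100000111
Gen 7 (rule 184): 010011010000110
Gen 8 (rule 161): 000000100110000
Gen 9 (rule 54): 000001111001000
Gen 10 (rule 184): 000001110100100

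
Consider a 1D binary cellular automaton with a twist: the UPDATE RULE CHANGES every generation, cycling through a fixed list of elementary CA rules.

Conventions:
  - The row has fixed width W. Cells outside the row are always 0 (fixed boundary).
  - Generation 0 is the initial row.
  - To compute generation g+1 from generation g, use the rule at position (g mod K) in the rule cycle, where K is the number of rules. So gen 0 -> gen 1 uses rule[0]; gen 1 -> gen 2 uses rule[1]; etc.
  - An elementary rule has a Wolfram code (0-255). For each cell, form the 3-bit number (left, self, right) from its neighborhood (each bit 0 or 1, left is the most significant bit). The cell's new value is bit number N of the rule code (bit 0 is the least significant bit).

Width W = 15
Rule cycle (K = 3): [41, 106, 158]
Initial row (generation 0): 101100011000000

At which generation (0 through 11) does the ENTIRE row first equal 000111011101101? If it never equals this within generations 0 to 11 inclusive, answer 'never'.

Gen 0: 101100011000000
Gen 1 (rule 41): 011001010011111
Gen 2 (rule 106): 111010100110001
Gen 3 (rule 158): 110010111101011
Gen 4 (rule 41): 100001100010110
Gen 5 (rule 106): 000011100101110
Gen 6 (rule 158): 000111011101101
Gen 7 (rule 41): 110100110011010
Gen 8 (rule 106): 111001110111100
Gen 9 (rule 158): 110111100111010
Gen 10 (rule 41): 101100000100100
Gen 11 (rule 106): 011100001001000

Answer: 6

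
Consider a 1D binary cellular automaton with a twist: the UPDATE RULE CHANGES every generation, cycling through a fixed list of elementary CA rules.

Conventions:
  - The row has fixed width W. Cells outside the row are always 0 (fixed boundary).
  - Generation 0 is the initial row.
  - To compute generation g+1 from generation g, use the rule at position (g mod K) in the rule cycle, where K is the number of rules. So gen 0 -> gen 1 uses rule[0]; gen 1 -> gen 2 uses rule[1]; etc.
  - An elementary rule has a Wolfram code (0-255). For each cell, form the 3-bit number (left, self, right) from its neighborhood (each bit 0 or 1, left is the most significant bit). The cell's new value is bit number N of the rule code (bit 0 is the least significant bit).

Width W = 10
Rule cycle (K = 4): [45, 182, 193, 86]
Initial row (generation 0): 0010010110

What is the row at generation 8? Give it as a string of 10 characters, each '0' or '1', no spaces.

Gen 0: 0010010110
Gen 1 (rule 45): 1010011100
Gen 2 (rule 182): 1111101010
Gen 3 (rule 193): 0111100000
Gen 4 (rule 86): 1000110000
Gen 5 (rule 45): 1010100111
Gen 6 (rule 182): 1111111010
Gen 7 (rule 193): 0111111000
Gen 8 (rule 86): 1000001100

Answer: 1000001100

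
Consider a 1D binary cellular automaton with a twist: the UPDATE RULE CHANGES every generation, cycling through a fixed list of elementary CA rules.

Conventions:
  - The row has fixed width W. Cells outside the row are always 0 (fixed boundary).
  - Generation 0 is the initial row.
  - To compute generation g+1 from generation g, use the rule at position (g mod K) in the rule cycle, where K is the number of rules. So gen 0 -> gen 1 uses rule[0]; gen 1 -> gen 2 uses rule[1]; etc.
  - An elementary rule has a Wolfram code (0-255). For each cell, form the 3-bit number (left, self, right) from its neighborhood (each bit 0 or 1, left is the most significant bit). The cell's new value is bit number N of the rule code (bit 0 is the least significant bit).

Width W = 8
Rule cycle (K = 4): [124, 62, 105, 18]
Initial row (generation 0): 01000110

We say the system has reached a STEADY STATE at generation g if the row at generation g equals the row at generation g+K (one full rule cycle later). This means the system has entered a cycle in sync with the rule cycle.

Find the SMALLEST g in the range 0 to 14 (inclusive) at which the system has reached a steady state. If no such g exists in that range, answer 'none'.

Gen 0: 01000110
Gen 1 (rule 124): 01100111
Gen 2 (rule 62): 11011100
Gen 3 (rule 105): 11110101
Gen 4 (rule 18): 00000000
Gen 5 (rule 124): 00000000
Gen 6 (rule 62): 00000000
Gen 7 (rule 105): 11111111
Gen 8 (rule 18): 00000000
Gen 9 (rule 124): 00000000
Gen 10 (rule 62): 00000000
Gen 11 (rule 105): 11111111
Gen 12 (rule 18): 00000000
Gen 13 (rule 124): 00000000
Gen 14 (rule 62): 00000000
Gen 15 (rule 105): 11111111
Gen 16 (rule 18): 00000000
Gen 17 (rule 124): 00000000
Gen 18 (rule 62): 00000000

Answer: 4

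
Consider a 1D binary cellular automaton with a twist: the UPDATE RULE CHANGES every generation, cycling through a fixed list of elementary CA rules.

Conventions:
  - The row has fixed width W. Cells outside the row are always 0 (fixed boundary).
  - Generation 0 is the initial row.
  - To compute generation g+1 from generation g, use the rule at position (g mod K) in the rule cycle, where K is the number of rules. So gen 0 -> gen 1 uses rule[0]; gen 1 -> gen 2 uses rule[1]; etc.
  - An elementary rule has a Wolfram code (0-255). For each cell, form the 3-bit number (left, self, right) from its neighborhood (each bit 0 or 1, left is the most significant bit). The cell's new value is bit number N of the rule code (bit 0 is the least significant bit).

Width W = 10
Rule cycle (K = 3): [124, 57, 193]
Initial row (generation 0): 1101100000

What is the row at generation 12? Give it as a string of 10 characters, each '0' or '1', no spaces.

Answer: 0000010000

Derivation:
Gen 0: 1101100000
Gen 1 (rule 124): 1111110000
Gen 2 (rule 57): 1000001111
Gen 3 (rule 193): 0011100111
Gen 4 (rule 124): 0010110101
Gen 5 (rule 57): 1001101010
Gen 6 (rule 193): 0000100000
Gen 7 (rule 124): 0000110000
Gen 8 (rule 57): 1110101111
Gen 9 (rule 193): 0110000111
Gen 10 (rule 124): 0111000101
Gen 11 (rule 57): 0100110010
Gen 12 (rule 193): 0000010000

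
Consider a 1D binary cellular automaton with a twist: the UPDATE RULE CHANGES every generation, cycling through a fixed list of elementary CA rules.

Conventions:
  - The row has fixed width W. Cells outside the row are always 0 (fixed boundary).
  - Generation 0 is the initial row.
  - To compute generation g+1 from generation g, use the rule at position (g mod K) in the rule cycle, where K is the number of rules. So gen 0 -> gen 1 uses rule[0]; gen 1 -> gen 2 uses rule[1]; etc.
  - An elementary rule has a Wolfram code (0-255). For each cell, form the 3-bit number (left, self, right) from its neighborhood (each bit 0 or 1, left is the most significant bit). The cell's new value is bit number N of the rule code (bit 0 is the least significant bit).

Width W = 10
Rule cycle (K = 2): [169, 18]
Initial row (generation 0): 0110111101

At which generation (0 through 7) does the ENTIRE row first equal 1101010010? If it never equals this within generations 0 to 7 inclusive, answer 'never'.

Answer: never

Derivation:
Gen 0: 0110111101
Gen 1 (rule 169): 0101111010
Gen 2 (rule 18): 1000000001
Gen 3 (rule 169): 0011111100
Gen 4 (rule 18): 0100000010
Gen 5 (rule 169): 0001111000
Gen 6 (rule 18): 0010000100
Gen 7 (rule 169): 1000110001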